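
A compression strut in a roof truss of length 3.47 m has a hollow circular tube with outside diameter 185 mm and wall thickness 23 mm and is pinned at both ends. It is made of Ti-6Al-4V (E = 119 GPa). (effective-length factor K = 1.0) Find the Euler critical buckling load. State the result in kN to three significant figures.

Inner diameter d_i = 185 − 2×23 = 139.0 mm
I = π(d_o⁴ − d_i⁴)/64 = π(185⁴ − 139.0⁴)/64 = 3.917×10^7 mm⁴
I = 3.917×10^7 mm⁴ = 3.917×10^-5 m⁴
Effective length L_e = K·L = 1 × 3.47 = 3.470 m
P_cr = π²EI / L_e² = π² × 119×10⁹ × 3.917×10^-5 / 3.470² = 3.821×10^6 N

P_cr ≈ 3820 kN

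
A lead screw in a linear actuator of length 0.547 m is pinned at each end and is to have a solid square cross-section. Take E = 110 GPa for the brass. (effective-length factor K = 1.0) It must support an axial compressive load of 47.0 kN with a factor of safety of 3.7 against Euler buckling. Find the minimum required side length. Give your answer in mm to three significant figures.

a ≈ 27.5 mm

Required P_cr = n·P = 3.7 × 47.0 = 173.9 kN
L_e = K·L = 1 × 0.547 = 0.5470 m
Required I = P_cr·L_e²/(π²E) = 1.739×10^5 × 0.5470² / (π² × 1.10×10^11) = 4.793×10^-8 m⁴
I_req = 4.793×10^4 mm⁴
Solid square: I = a⁴/12  ⇒  a = (12I)^(1/4) = (12×4.793×10^4)^(1/4) = 27.5 mm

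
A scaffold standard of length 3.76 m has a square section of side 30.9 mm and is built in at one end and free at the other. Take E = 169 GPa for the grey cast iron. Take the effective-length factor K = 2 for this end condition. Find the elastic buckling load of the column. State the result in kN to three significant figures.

P_cr ≈ 2.24 kN

I = a⁴/12 = 30.9⁴/12 = 7.597×10^4 mm⁴
I = 7.597×10^4 mm⁴ = 7.597×10^-8 m⁴
Effective length L_e = K·L = 2 × 3.76 = 7.520 m
P_cr = π²EI / L_e² = π² × 169×10⁹ × 7.597×10^-8 / 7.520² = 2.241×10^3 N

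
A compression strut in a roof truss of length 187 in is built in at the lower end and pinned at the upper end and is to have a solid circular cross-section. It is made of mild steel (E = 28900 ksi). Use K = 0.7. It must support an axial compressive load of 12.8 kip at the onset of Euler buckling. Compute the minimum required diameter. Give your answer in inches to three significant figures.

d ≈ 1.99 in

L_e = K·L = 0.7 × 187 = 130.9 in
Required I = P_cr·L_e²/(π²E) = 1.280×10^4 × 130.9² / (π² × 2.89×10^7) = 0.7689 in⁴
Solid circle: I = πd⁴/64  ⇒  d = (64I/π)^(1/4) = (64×0.7689/π)^(1/4) = 1.99 in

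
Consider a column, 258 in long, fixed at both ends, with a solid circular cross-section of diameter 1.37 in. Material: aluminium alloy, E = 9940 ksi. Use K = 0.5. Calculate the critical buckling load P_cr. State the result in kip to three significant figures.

I = πd⁴/64 = π×1.37⁴/64 = 0.1729 in⁴
Effective length L_e = K·L = 0.5 × 258 = 129.0 in
P_cr = π²EI / L_e² = π² × 9940×10³ × 0.1729 / 129.0² = 1.019×10^3 lb

P_cr ≈ 1.02 kip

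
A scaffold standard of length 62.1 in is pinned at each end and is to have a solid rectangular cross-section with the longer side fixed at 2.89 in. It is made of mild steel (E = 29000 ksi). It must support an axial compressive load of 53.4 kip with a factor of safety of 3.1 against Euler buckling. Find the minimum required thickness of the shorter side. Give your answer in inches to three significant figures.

b ≈ 2.10 in

Required P_cr = n·P = 3.1 × 53.4 = 165.5 kip
L_e = K·L = 1 × 62.1 = 62.10 in
Required I = P_cr·L_e²/(π²E) = 1.655×10^5 × 62.10² / (π² × 2.90×10^7) = 2.230 in⁴
Rectangle, weak axis: I_min = h·b³/12 with h = 2.89 in fixed  ⇒  b = (12I/h)^(1/3) = 2.10 in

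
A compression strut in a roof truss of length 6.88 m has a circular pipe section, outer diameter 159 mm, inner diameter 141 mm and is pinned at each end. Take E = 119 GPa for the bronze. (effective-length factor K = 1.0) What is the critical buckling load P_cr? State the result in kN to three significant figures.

P_cr ≈ 297 kN

d_o = 159 mm, d_i = 141 mm
I = π(d_o⁴ − d_i⁴)/64 = π(159⁴ − 141.0⁴)/64 = 1.197×10^7 mm⁴
I = 1.197×10^7 mm⁴ = 1.197×10^-5 m⁴
Effective length L_e = K·L = 1 × 6.88 = 6.880 m
P_cr = π²EI / L_e² = π² × 119×10⁹ × 1.197×10^-5 / 6.880² = 2.970×10^5 N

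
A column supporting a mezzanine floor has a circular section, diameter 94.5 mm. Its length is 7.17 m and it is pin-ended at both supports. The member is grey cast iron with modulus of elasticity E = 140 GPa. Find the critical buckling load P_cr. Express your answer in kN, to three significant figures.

I = πd⁴/64 = π×94.5⁴/64 = 3.915×10^6 mm⁴
I = 3.915×10^6 mm⁴ = 3.915×10^-6 m⁴
Effective length L_e = K·L = 1 × 7.17 = 7.170 m
P_cr = π²EI / L_e² = π² × 140×10⁹ × 3.915×10^-6 / 7.170² = 1.052×10^5 N

P_cr ≈ 105 kN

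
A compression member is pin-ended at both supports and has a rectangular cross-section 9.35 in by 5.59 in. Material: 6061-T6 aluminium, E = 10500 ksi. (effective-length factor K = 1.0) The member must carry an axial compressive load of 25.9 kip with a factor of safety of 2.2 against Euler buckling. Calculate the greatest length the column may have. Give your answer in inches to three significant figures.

L_max ≈ 498 in

Buckling occurs about the weak axis: I_min = h·b³/12 with b = 5.59 in (the shorter side).
I_min = 9.35×5.59³/12 = 136.1 in⁴
Required critical load P_cr = n·P = 2.2 × 25.9 = 56.98 kip = 5.698×10^4 lb
From P_cr = π²EI/(K·L)²:  L = (1/K)·√(π²EI/P_cr) = (1/1)·√(π²×1.05×10^7×136.1/5.698×10^4)
L = 498 in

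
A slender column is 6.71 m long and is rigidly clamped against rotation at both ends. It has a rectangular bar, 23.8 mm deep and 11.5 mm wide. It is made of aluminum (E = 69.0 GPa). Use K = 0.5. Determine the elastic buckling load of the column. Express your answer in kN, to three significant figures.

Buckling occurs about the weak axis: I_min = h·b³/12 with b = 11.5 mm (the shorter side).
I_min = 23.8×11.5³/12 = 3.016×10^3 mm⁴
I = 3.016×10^3 mm⁴ = 3.016×10^-9 m⁴
Effective length L_e = K·L = 0.5 × 6.71 = 3.355 m
P_cr = π²EI / L_e² = π² × 69.0×10⁹ × 3.016×10^-9 / 3.355² = 182.5 N

P_cr ≈ 0.182 kN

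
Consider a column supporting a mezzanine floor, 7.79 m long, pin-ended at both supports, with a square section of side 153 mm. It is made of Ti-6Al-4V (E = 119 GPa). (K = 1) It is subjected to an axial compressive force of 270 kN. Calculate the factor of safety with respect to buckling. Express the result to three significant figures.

n ≈ 3.27

I = a⁴/12 = 153⁴/12 = 4.567×10^7 mm⁴
I = 4.567×10^7 mm⁴ = 4.567×10^-5 m⁴
Effective length L_e = K·L = 1 × 7.79 = 7.790 m
P_cr = π²EI / L_e² = π² × 119×10⁹ × 4.567×10^-5 / 7.790² = 8.838×10^5 N
Factor of safety n = P_cr / P = 883.80 / 270 = 3.27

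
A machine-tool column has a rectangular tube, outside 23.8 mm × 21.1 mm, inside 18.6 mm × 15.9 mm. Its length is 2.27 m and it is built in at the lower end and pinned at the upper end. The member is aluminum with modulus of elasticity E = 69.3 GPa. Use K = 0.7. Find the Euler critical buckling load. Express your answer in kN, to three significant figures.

P_cr ≈ 3.36 kN

Weak-axis I_min = (h_o·b_o³ − h_i·b_i³)/12 with b_o = 21.1, b_i = 15.90 mm (shorter outer/inner sides).
I_min = (23.8×21.1³ − 18.60×15.90³)/12 = 1.240×10^4 mm⁴
I = 1.240×10^4 mm⁴ = 1.240×10^-8 m⁴
Effective length L_e = K·L = 0.7 × 2.27 = 1.589 m
P_cr = π²EI / L_e² = π² × 69.3×10⁹ × 1.240×10^-8 / 1.589² = 3.359×10^3 N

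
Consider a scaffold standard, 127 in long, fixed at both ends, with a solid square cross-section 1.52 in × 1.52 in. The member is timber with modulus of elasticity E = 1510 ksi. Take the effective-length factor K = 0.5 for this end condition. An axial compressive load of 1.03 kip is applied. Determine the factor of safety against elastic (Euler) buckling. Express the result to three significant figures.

n ≈ 1.60

I = a⁴/12 = 1.52⁴/12 = 0.4448 in⁴
Effective length L_e = K·L = 0.5 × 127 = 63.50 in
P_cr = π²EI / L_e² = π² × 1510×10³ × 0.4448 / 63.50² = 1.644×10^3 lb
Factor of safety n = P_cr / P = 1.6441 / 1.03 = 1.60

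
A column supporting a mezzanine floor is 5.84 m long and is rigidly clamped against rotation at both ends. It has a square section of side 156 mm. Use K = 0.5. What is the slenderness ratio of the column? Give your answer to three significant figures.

For a square r = a/√12 = 156/√12 = 45.03 mm
L_e = K·L = 0.5 × 5.84 m = 2.920 m = 2920.0 mm
λ = L_e / r_min = 2920.0 / 45.03 = 64.8

λ ≈ 64.8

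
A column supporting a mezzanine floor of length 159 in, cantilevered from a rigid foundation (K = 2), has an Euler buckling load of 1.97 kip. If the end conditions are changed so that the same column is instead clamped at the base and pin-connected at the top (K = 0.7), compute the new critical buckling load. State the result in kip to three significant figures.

P_cr ≈ 16.1 kip

P_cr ∝ 1/K², so P_cr,new = P_cr,old × (K_old/K_new)² = 1.97 × (2/0.7)²
= 1.97 × 8.163 = 16.1 kip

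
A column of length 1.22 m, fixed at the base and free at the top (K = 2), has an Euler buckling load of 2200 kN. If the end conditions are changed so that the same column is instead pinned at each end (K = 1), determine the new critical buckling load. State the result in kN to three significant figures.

P_cr ∝ 1/K², so P_cr,new = P_cr,old × (K_old/K_new)² = 2200 × (2/1)²
= 2200 × 4.000 = 8800 kN

P_cr ≈ 8800 kN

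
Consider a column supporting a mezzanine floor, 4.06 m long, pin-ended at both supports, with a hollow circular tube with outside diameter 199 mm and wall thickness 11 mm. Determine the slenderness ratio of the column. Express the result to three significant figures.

Inner diameter d_i = 199 − 2×11 = 177.0 mm
I = π(d_o⁴ − d_i⁴)/64 = π(199⁴ − 177.0⁴)/64 = 2.880×10^7 mm⁴
A = 6.497×10^3 mm²;  r_min = √(I/A) = √(2.880×10^7/6.497×10^3) = 66.58 mm
L_e = K·L = 1 × 4.06 m = 4.060 m = 4060.0 mm
λ = L_e / r_min = 4060.0 / 66.58 = 61.0

λ ≈ 61.0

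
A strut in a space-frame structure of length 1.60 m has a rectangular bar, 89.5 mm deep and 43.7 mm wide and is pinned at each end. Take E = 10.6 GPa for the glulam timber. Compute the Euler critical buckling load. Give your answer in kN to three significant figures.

P_cr ≈ 25.4 kN

Buckling occurs about the weak axis: I_min = h·b³/12 with b = 43.7 mm (the shorter side).
I_min = 89.5×43.7³/12 = 6.224×10^5 mm⁴
I = 6.224×10^5 mm⁴ = 6.224×10^-7 m⁴
Effective length L_e = K·L = 1 × 1.60 = 1.600 m
P_cr = π²EI / L_e² = π² × 10.6×10⁹ × 6.224×10^-7 / 1.600² = 2.544×10^4 N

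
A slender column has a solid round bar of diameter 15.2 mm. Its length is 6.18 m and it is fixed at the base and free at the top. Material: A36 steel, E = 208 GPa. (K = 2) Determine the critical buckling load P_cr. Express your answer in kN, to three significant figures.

I = πd⁴/64 = π×15.2⁴/64 = 2.620×10^3 mm⁴
I = 2.620×10^3 mm⁴ = 2.620×10^-9 m⁴
Effective length L_e = K·L = 2 × 6.18 = 12.36 m
P_cr = π²EI / L_e² = π² × 208×10⁹ × 2.620×10^-9 / 12.36² = 35.21 N

P_cr ≈ 0.0352 kN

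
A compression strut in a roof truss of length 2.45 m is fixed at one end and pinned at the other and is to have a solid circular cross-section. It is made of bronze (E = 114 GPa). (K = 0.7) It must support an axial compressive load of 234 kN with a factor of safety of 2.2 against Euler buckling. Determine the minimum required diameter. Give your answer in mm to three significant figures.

Required P_cr = n·P = 2.2 × 234 = 514.8 kN
L_e = K·L = 0.7 × 2.45 = 1.715 m
Required I = P_cr·L_e²/(π²E) = 5.148×10^5 × 1.715² / (π² × 1.14×10^11) = 1.346×10^-6 m⁴
I_req = 1.346×10^6 mm⁴
Solid circle: I = πd⁴/64  ⇒  d = (64I/π)^(1/4) = (64×1.346×10^6/π)^(1/4) = 72.4 mm

d ≈ 72.4 mm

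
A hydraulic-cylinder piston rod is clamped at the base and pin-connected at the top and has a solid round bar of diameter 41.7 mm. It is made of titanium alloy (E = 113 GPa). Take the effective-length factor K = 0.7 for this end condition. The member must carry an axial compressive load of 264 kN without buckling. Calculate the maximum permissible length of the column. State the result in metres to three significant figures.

I = πd⁴/64 = π×41.7⁴/64 = 1.484×10^5 mm⁴
I = 1.484×10^-7 m⁴
At the buckling limit P_cr = P = 2.640×10^5 N
From P_cr = π²EI/(K·L)²:  L = (1/K)·√(π²EI/P_cr) = (1/0.7)·√(π²×1.13×10^11×1.484×10^-7/2.640×10^5)
L = 1.13 m

L_max ≈ 1.13 m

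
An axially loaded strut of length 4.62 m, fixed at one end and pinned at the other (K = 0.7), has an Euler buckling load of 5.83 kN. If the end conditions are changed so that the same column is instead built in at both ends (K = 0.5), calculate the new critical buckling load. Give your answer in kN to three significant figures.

P_cr ∝ 1/K², so P_cr,new = P_cr,old × (K_old/K_new)² = 5.83 × (0.7/0.5)²
= 5.83 × 1.960 = 11.4 kN

P_cr ≈ 11.4 kN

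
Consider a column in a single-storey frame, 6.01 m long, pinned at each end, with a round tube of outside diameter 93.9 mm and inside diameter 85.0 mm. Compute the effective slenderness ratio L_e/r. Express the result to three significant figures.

λ ≈ 190

d_o = 93.9 mm, d_i = 85.0 mm
I = π(d_o⁴ − d_i⁴)/64 = π(93.9⁴ − 85.00⁴)/64 = 1.254×10^6 mm⁴
A = 1.251×10^3 mm²;  r_min = √(I/A) = √(1.254×10^6/1.251×10^3) = 31.66 mm
L_e = K·L = 1 × 6.01 m = 6.010 m = 6010.0 mm
λ = L_e / r_min = 6010.0 / 31.66 = 190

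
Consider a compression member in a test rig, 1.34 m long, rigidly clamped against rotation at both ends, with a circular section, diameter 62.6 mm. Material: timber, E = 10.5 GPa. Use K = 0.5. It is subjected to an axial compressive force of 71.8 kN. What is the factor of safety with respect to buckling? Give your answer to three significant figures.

I = πd⁴/64 = π×62.6⁴/64 = 7.538×10^5 mm⁴
I = 7.538×10^5 mm⁴ = 7.538×10^-7 m⁴
Effective length L_e = K·L = 0.5 × 1.34 = 0.6700 m
P_cr = π²EI / L_e² = π² × 10.5×10⁹ × 7.538×10^-7 / 0.6700² = 1.740×10^5 N
Factor of safety n = P_cr / P = 174.02 / 71.8 = 2.42

n ≈ 2.42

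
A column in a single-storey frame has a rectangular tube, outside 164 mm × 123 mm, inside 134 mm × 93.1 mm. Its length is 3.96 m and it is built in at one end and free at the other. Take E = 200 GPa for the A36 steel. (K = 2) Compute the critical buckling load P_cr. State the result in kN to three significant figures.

Weak-axis I_min = (h_o·b_o³ − h_i·b_i³)/12 with b_o = 123, b_i = 93.10 mm (shorter outer/inner sides).
I_min = (164×123³ − 134.0×93.10³)/12 = 1.642×10^7 mm⁴
I = 1.642×10^7 mm⁴ = 1.642×10^-5 m⁴
Effective length L_e = K·L = 2 × 3.96 = 7.920 m
P_cr = π²EI / L_e² = π² × 200×10⁹ × 1.642×10^-5 / 7.920² = 5.167×10^5 N

P_cr ≈ 517 kN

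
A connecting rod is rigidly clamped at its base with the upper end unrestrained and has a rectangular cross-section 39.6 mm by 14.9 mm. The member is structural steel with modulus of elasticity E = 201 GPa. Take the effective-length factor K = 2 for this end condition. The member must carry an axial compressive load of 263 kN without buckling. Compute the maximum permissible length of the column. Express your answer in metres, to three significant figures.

L_max ≈ 0.143 m

Buckling occurs about the weak axis: I_min = h·b³/12 with b = 14.9 mm (the shorter side).
I_min = 39.6×14.9³/12 = 1.092×10^4 mm⁴
I = 1.092×10^-8 m⁴
At the buckling limit P_cr = P = 2.630×10^5 N
From P_cr = π²EI/(K·L)²:  L = (1/K)·√(π²EI/P_cr) = (1/2)·√(π²×2.01×10^11×1.092×10^-8/2.630×10^5)
L = 0.143 m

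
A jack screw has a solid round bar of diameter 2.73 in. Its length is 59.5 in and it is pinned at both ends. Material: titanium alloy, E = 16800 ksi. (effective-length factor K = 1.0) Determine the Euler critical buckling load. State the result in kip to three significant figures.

I = πd⁴/64 = π×2.73⁴/64 = 2.727 in⁴
Effective length L_e = K·L = 1 × 59.5 = 59.50 in
P_cr = π²EI / L_e² = π² × 16800×10³ × 2.727 / 59.50² = 1.277×10^5 lb

P_cr ≈ 128 kip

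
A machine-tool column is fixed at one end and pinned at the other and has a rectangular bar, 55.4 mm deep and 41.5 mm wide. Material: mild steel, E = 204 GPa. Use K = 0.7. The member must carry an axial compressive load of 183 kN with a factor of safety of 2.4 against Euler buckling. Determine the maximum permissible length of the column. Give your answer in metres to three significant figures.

L_max ≈ 1.76 m

Buckling occurs about the weak axis: I_min = h·b³/12 with b = 41.5 mm (the shorter side).
I_min = 55.4×41.5³/12 = 3.300×10^5 mm⁴
I = 3.300×10^-7 m⁴
Required critical load P_cr = n·P = 2.4 × 183 = 439.2 kN = 4.392×10^5 N
From P_cr = π²EI/(K·L)²:  L = (1/K)·√(π²EI/P_cr) = (1/0.7)·√(π²×2.04×10^11×3.300×10^-7/4.392×10^5)
L = 1.76 m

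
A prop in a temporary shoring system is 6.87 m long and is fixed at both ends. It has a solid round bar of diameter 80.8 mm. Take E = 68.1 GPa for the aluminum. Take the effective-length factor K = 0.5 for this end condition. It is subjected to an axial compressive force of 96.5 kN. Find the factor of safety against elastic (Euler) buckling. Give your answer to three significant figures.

I = πd⁴/64 = π×80.8⁴/64 = 2.092×10^6 mm⁴
I = 2.092×10^6 mm⁴ = 2.092×10^-6 m⁴
Effective length L_e = K·L = 0.5 × 6.87 = 3.435 m
P_cr = π²EI / L_e² = π² × 68.1×10⁹ × 2.092×10^-6 / 3.435² = 1.192×10^5 N
Factor of safety n = P_cr / P = 119.18 / 96.5 = 1.24

n ≈ 1.24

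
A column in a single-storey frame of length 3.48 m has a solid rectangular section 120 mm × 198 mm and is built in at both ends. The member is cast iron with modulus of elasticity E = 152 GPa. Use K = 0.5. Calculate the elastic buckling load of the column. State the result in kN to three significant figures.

P_cr ≈ 14100 kN

Buckling occurs about the weak axis: I_min = h·b³/12 with b = 120 mm (the shorter side).
I_min = 198×120³/12 = 2.851×10^7 mm⁴
I = 2.851×10^7 mm⁴ = 2.851×10^-5 m⁴
Effective length L_e = K·L = 0.5 × 3.48 = 1.740 m
P_cr = π²EI / L_e² = π² × 152×10⁹ × 2.851×10^-5 / 1.740² = 1.413×10^7 N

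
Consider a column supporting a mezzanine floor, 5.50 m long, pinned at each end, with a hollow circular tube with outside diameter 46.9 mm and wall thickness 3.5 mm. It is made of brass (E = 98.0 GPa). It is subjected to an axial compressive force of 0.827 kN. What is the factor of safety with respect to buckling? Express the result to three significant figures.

Inner diameter d_i = 46.9 − 2×3.5 = 39.90 mm
I = π(d_o⁴ − d_i⁴)/64 = π(46.9⁴ − 39.90⁴)/64 = 1.131×10^5 mm⁴
I = 1.131×10^5 mm⁴ = 1.131×10^-7 m⁴
Effective length L_e = K·L = 1 × 5.50 = 5.500 m
P_cr = π²EI / L_e² = π² × 98.0×10⁹ × 1.131×10^-7 / 5.500² = 3.616×10^3 N
Factor of safety n = P_cr / P = 3.6159 / 0.827 = 4.37

n ≈ 4.37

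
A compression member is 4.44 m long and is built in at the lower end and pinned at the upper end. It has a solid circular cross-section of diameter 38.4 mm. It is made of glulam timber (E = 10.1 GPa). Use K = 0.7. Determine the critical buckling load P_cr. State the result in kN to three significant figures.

P_cr ≈ 1.10 kN

I = πd⁴/64 = π×38.4⁴/64 = 1.067×10^5 mm⁴
I = 1.067×10^5 mm⁴ = 1.067×10^-7 m⁴
Effective length L_e = K·L = 0.7 × 4.44 = 3.108 m
P_cr = π²EI / L_e² = π² × 10.1×10⁹ × 1.067×10^-7 / 3.108² = 1.101×10^3 N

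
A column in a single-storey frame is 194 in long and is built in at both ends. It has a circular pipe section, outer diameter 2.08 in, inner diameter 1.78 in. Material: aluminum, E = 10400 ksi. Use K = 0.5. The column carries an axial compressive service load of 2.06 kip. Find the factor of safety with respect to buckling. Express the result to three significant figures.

d_o = 2.08 in, d_i = 1.78 in
I = π(d_o⁴ − d_i⁴)/64 = π(2.08⁴ − 1.780⁴)/64 = 0.4260 in⁴
Effective length L_e = K·L = 0.5 × 194 = 97.00 in
P_cr = π²EI / L_e² = π² × 10400×10³ × 0.4260 / 97.00² = 4.648×10^3 lb
Factor of safety n = P_cr / P = 4.6476 / 2.06 = 2.26

n ≈ 2.26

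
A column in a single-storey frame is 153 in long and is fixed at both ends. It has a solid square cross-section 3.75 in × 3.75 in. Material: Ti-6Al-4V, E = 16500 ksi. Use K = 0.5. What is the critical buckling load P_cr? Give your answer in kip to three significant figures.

I = a⁴/12 = 3.75⁴/12 = 16.48 in⁴
Effective length L_e = K·L = 0.5 × 153 = 76.50 in
P_cr = π²EI / L_e² = π² × 16500×10³ × 16.48 / 76.50² = 4.586×10^5 lb

P_cr ≈ 459 kip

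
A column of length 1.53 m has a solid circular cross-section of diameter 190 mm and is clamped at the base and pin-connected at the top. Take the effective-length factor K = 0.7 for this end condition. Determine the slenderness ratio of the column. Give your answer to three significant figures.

λ ≈ 22.5

For a solid circle r = d/4 = 190/4 = 47.50 mm
L_e = K·L = 0.7 × 1.53 m = 1.071 m = 1071.0 mm
λ = L_e / r_min = 1071.0 / 47.50 = 22.5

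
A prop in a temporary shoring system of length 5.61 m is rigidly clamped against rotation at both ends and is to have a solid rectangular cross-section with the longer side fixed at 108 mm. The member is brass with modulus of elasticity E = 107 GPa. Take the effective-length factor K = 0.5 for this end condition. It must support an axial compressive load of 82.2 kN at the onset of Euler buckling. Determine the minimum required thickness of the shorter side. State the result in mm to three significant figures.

b ≈ 40.8 mm

L_e = K·L = 0.5 × 5.61 = 2.805 m
Required I = P_cr·L_e²/(π²E) = 8.220×10^4 × 2.805² / (π² × 1.07×10^11) = 6.124×10^-7 m⁴
I_req = 6.124×10^5 mm⁴
Rectangle, weak axis: I_min = h·b³/12 with h = 108 mm fixed  ⇒  b = (12I/h)^(1/3) = 40.8 mm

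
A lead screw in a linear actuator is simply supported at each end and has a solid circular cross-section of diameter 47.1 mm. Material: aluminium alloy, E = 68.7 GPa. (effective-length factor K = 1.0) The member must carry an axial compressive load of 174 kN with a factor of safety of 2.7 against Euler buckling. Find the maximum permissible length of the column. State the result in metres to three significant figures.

I = πd⁴/64 = π×47.1⁴/64 = 2.416×10^5 mm⁴
I = 2.416×10^-7 m⁴
Required critical load P_cr = n·P = 2.7 × 174 = 469.8 kN = 4.698×10^5 N
From P_cr = π²EI/(K·L)²:  L = (1/K)·√(π²EI/P_cr) = (1/1)·√(π²×6.87×10^10×2.416×10^-7/4.698×10^5)
L = 0.590 m

L_max ≈ 0.590 m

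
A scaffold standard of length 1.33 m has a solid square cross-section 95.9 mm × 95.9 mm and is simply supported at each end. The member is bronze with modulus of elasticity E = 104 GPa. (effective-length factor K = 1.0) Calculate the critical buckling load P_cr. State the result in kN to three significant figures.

I = a⁴/12 = 95.9⁴/12 = 7.048×10^6 mm⁴
I = 7.048×10^6 mm⁴ = 7.048×10^-6 m⁴
Effective length L_e = K·L = 1 × 1.33 = 1.330 m
P_cr = π²EI / L_e² = π² × 104×10⁹ × 7.048×10^-6 / 1.330² = 4.090×10^6 N

P_cr ≈ 4090 kN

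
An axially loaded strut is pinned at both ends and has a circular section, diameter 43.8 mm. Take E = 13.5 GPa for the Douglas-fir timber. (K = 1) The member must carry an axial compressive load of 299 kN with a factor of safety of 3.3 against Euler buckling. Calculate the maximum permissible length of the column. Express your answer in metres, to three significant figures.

I = πd⁴/64 = π×43.8⁴/64 = 1.807×10^5 mm⁴
I = 1.807×10^-7 m⁴
Required critical load P_cr = n·P = 3.3 × 299 = 986.7 kN = 9.867×10^5 N
From P_cr = π²EI/(K·L)²:  L = (1/K)·√(π²EI/P_cr) = (1/1)·√(π²×1.35×10^10×1.807×10^-7/9.867×10^5)
L = 0.156 m

L_max ≈ 0.156 m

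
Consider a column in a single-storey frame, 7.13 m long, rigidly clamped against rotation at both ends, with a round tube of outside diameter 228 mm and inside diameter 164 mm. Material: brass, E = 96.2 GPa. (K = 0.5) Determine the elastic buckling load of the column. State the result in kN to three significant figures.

d_o = 228 mm, d_i = 164 mm
I = π(d_o⁴ − d_i⁴)/64 = π(228⁴ − 164.0⁴)/64 = 9.714×10^7 mm⁴
I = 9.714×10^7 mm⁴ = 9.714×10^-5 m⁴
Effective length L_e = K·L = 0.5 × 7.13 = 3.565 m
P_cr = π²EI / L_e² = π² × 96.2×10⁹ × 9.714×10^-5 / 3.565² = 7.257×10^6 N

P_cr ≈ 7260 kN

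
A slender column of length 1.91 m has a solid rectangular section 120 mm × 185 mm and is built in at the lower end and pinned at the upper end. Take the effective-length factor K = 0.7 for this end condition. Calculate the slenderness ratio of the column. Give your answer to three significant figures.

Buckling occurs about the weak axis: I_min = h·b³/12 with b = 120 mm (the shorter side).
I_min = 185×120³/12 = 2.664×10^7 mm⁴
A = 2.220×10^4 mm²;  r_min = √(I/A) = √(2.664×10^7/2.220×10^4) = 34.64 mm
L_e = K·L = 0.7 × 1.91 m = 1.337 m = 1337.0 mm
λ = L_e / r_min = 1337.0 / 34.64 = 38.6

λ ≈ 38.6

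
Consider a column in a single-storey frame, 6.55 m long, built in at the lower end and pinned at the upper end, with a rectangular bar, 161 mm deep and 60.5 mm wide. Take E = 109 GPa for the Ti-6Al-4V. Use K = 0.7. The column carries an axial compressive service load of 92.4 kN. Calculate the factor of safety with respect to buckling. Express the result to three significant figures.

n ≈ 1.65

Buckling occurs about the weak axis: I_min = h·b³/12 with b = 60.5 mm (the shorter side).
I_min = 161×60.5³/12 = 2.971×10^6 mm⁴
I = 2.971×10^6 mm⁴ = 2.971×10^-6 m⁴
Effective length L_e = K·L = 0.7 × 6.55 = 4.585 m
P_cr = π²EI / L_e² = π² × 109×10⁹ × 2.971×10^-6 / 4.585² = 1.520×10^5 N
Factor of safety n = P_cr / P = 152.04 / 92.4 = 1.65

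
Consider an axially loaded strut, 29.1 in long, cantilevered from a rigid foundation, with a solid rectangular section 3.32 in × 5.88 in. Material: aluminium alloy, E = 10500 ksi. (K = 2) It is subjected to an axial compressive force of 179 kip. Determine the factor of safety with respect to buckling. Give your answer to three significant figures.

Buckling occurs about the weak axis: I_min = h·b³/12 with b = 3.32 in (the shorter side).
I_min = 5.88×3.32³/12 = 17.93 in⁴
Effective length L_e = K·L = 2 × 29.1 = 58.20 in
P_cr = π²EI / L_e² = π² × 10500×10³ × 17.93 / 58.20² = 5.486×10^5 lb
Factor of safety n = P_cr / P = 548.60 / 179 = 3.06

n ≈ 3.06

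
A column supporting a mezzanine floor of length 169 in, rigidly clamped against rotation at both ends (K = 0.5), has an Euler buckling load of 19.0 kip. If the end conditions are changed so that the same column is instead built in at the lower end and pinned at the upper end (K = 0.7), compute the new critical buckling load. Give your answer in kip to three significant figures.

P_cr ≈ 9.69 kip

P_cr ∝ 1/K², so P_cr,new = P_cr,old × (K_old/K_new)² = 19.0 × (0.5/0.7)²
= 19.0 × 0.5102 = 9.69 kip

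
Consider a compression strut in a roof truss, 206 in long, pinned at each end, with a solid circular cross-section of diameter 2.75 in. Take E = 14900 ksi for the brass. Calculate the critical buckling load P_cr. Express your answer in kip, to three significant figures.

P_cr ≈ 9.73 kip

I = πd⁴/64 = π×2.75⁴/64 = 2.807 in⁴
Effective length L_e = K·L = 1 × 206 = 206.0 in
P_cr = π²EI / L_e² = π² × 14900×10³ × 2.807 / 206.0² = 9.729×10^3 lb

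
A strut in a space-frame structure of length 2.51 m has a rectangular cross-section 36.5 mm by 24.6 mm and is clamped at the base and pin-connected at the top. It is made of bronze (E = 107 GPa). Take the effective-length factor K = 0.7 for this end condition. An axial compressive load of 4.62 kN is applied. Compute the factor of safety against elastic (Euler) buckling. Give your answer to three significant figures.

n ≈ 3.35

Buckling occurs about the weak axis: I_min = h·b³/12 with b = 24.6 mm (the shorter side).
I_min = 36.5×24.6³/12 = 4.528×10^4 mm⁴
I = 4.528×10^4 mm⁴ = 4.528×10^-8 m⁴
Effective length L_e = K·L = 0.7 × 2.51 = 1.757 m
P_cr = π²EI / L_e² = π² × 107×10⁹ × 4.528×10^-8 / 1.757² = 1.549×10^4 N
Factor of safety n = P_cr / P = 15.490 / 4.62 = 3.35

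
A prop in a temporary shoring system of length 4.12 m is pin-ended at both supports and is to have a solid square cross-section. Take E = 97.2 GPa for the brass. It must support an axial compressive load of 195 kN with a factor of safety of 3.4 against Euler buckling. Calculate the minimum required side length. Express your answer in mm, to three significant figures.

a ≈ 109 mm

Required P_cr = n·P = 3.4 × 195 = 663.0 kN
L_e = K·L = 1 × 4.12 = 4.120 m
Required I = P_cr·L_e²/(π²E) = 6.630×10^5 × 4.120² / (π² × 9.72×10^10) = 1.173×10^-5 m⁴
I_req = 1.173×10^7 mm⁴
Solid square: I = a⁴/12  ⇒  a = (12I)^(1/4) = (12×1.173×10^7)^(1/4) = 109 mm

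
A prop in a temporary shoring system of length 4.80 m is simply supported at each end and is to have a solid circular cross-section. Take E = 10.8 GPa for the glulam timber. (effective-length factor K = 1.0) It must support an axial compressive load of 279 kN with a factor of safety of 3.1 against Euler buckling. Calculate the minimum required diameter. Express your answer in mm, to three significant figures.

Required P_cr = n·P = 3.1 × 279 = 864.9 kN
L_e = K·L = 1 × 4.80 = 4.800 m
Required I = P_cr·L_e²/(π²E) = 8.649×10^5 × 4.800² / (π² × 1.08×10^10) = 1.869×10^-4 m⁴
I_req = 1.869×10^8 mm⁴
Solid circle: I = πd⁴/64  ⇒  d = (64I/π)^(1/4) = (64×1.869×10^8/π)^(1/4) = 248 mm

d ≈ 248 mm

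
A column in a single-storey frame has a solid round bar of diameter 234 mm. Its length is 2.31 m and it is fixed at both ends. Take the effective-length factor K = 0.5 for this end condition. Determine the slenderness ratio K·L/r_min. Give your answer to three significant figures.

λ ≈ 19.7

For a solid circle r = d/4 = 234/4 = 58.50 mm
L_e = K·L = 0.5 × 2.31 m = 1.155 m = 1155.0 mm
λ = L_e / r_min = 1155.0 / 58.50 = 19.7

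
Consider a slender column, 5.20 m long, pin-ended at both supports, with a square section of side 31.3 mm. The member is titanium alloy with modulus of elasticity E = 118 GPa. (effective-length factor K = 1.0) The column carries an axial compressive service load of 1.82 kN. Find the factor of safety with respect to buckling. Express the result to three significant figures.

n ≈ 1.89

I = a⁴/12 = 31.3⁴/12 = 7.998×10^4 mm⁴
I = 7.998×10^4 mm⁴ = 7.998×10^-8 m⁴
Effective length L_e = K·L = 1 × 5.20 = 5.200 m
P_cr = π²EI / L_e² = π² × 118×10⁹ × 7.998×10^-8 / 5.200² = 3.445×10^3 N
Factor of safety n = P_cr / P = 3.4449 / 1.82 = 1.89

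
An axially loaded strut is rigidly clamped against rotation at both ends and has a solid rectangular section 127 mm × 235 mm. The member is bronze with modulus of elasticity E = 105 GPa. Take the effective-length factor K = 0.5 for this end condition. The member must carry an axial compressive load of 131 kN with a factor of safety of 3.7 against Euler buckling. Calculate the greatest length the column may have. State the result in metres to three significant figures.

L_max ≈ 18.5 m

Buckling occurs about the weak axis: I_min = h·b³/12 with b = 127 mm (the shorter side).
I_min = 235×127³/12 = 4.011×10^7 mm⁴
I = 4.011×10^-5 m⁴
Required critical load P_cr = n·P = 3.7 × 131 = 484.7 kN = 4.847×10^5 N
From P_cr = π²EI/(K·L)²:  L = (1/K)·√(π²EI/P_cr) = (1/0.5)·√(π²×1.05×10^11×4.011×10^-5/4.847×10^5)
L = 18.5 m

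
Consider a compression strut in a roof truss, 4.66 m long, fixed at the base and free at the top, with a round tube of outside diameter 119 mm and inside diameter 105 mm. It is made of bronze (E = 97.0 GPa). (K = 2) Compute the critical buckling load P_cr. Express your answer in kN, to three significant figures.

d_o = 119 mm, d_i = 105 mm
I = π(d_o⁴ − d_i⁴)/64 = π(119⁴ − 105.0⁴)/64 = 3.877×10^6 mm⁴
I = 3.877×10^6 mm⁴ = 3.877×10^-6 m⁴
Effective length L_e = K·L = 2 × 4.66 = 9.320 m
P_cr = π²EI / L_e² = π² × 97.0×10⁹ × 3.877×10^-6 / 9.320² = 4.273×10^4 N

P_cr ≈ 42.7 kN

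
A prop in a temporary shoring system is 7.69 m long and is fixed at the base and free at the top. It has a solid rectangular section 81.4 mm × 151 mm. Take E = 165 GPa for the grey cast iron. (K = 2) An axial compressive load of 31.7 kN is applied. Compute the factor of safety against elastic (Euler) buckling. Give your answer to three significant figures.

n ≈ 1.47

Buckling occurs about the weak axis: I_min = h·b³/12 with b = 81.4 mm (the shorter side).
I_min = 151×81.4³/12 = 6.787×10^6 mm⁴
I = 6.787×10^6 mm⁴ = 6.787×10^-6 m⁴
Effective length L_e = K·L = 2 × 7.69 = 15.38 m
P_cr = π²EI / L_e² = π² × 165×10⁹ × 6.787×10^-6 / 15.38² = 4.672×10^4 N
Factor of safety n = P_cr / P = 46.724 / 31.7 = 1.47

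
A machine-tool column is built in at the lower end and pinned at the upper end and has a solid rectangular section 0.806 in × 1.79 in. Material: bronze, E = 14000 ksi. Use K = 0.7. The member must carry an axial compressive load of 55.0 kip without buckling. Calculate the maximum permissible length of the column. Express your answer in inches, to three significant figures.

L_max ≈ 20.0 in

Buckling occurs about the weak axis: I_min = h·b³/12 with b = 0.806 in (the shorter side).
I_min = 1.79×0.806³/12 = 7.810×10^-2 in⁴
At the buckling limit P_cr = P = 5.500×10^4 lb
From P_cr = π²EI/(K·L)²:  L = (1/K)·√(π²EI/P_cr) = (1/0.7)·√(π²×1.40×10^7×7.810×10^-2/5.500×10^4)
L = 20.0 in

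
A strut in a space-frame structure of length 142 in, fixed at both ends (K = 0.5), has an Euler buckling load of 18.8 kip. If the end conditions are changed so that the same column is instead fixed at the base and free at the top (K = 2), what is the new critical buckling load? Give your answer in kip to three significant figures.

P_cr ≈ 1.18 kip

P_cr ∝ 1/K², so P_cr,new = P_cr,old × (K_old/K_new)² = 18.8 × (0.5/2)²
= 18.8 × 0.06250 = 1.18 kip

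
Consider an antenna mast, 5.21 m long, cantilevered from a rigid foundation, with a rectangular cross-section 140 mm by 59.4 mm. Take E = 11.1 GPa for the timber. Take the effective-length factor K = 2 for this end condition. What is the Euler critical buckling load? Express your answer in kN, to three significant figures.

P_cr ≈ 2.47 kN

Buckling occurs about the weak axis: I_min = h·b³/12 with b = 59.4 mm (the shorter side).
I_min = 140×59.4³/12 = 2.445×10^6 mm⁴
I = 2.445×10^6 mm⁴ = 2.445×10^-6 m⁴
Effective length L_e = K·L = 2 × 5.21 = 10.42 m
P_cr = π²EI / L_e² = π² × 11.1×10⁹ × 2.445×10^-6 / 10.42² = 2.467×10^3 N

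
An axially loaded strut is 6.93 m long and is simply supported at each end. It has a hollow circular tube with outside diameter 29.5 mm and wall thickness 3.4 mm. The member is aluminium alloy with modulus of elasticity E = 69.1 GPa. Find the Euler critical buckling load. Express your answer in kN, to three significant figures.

Inner diameter d_i = 29.5 − 2×3.4 = 22.70 mm
I = π(d_o⁴ − d_i⁴)/64 = π(29.5⁴ − 22.70⁴)/64 = 2.414×10^4 mm⁴
I = 2.414×10^4 mm⁴ = 2.414×10^-8 m⁴
Effective length L_e = K·L = 1 × 6.93 = 6.930 m
P_cr = π²EI / L_e² = π² × 69.1×10⁹ × 2.414×10^-8 / 6.930² = 342.8 N

P_cr ≈ 0.343 kN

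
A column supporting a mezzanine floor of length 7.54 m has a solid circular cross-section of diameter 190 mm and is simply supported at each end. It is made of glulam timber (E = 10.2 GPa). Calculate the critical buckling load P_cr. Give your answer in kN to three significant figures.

I = πd⁴/64 = π×190⁴/64 = 6.397×10^7 mm⁴
I = 6.397×10^7 mm⁴ = 6.397×10^-5 m⁴
Effective length L_e = K·L = 1 × 7.54 = 7.540 m
P_cr = π²EI / L_e² = π² × 10.2×10⁹ × 6.397×10^-5 / 7.540² = 1.133×10^5 N

P_cr ≈ 113 kN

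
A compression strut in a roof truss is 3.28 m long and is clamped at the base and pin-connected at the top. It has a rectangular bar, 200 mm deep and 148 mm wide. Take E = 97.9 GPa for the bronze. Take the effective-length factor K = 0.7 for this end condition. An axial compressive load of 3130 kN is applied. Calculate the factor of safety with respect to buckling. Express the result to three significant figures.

Buckling occurs about the weak axis: I_min = h·b³/12 with b = 148 mm (the shorter side).
I_min = 200×148³/12 = 5.403×10^7 mm⁴
I = 5.403×10^7 mm⁴ = 5.403×10^-5 m⁴
Effective length L_e = K·L = 0.7 × 3.28 = 2.296 m
P_cr = π²EI / L_e² = π² × 97.9×10⁹ × 5.403×10^-5 / 2.296² = 9.903×10^6 N
Factor of safety n = P_cr / P = 9903.1 / 3130 = 3.16

n ≈ 3.16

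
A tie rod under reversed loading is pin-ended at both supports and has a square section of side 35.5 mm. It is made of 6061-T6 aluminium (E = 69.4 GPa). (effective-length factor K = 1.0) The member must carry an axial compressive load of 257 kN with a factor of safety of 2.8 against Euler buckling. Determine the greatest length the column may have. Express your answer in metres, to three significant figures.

I = a⁴/12 = 35.5⁴/12 = 1.324×10^5 mm⁴
I = 1.324×10^-7 m⁴
Required critical load P_cr = n·P = 2.8 × 257 = 719.6 kN = 7.196×10^5 N
From P_cr = π²EI/(K·L)²:  L = (1/K)·√(π²EI/P_cr) = (1/1)·√(π²×6.94×10^10×1.324×10^-7/7.196×10^5)
L = 0.355 m

L_max ≈ 0.355 m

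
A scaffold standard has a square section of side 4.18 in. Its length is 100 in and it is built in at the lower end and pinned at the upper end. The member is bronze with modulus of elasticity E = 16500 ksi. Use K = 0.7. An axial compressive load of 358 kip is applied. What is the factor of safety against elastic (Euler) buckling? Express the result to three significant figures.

I = a⁴/12 = 4.18⁴/12 = 25.44 in⁴
Effective length L_e = K·L = 0.7 × 100 = 70.00 in
P_cr = π²EI / L_e² = π² × 16500×10³ × 25.44 / 70.00² = 8.455×10^5 lb
Factor of safety n = P_cr / P = 845.50 / 358 = 2.36

n ≈ 2.36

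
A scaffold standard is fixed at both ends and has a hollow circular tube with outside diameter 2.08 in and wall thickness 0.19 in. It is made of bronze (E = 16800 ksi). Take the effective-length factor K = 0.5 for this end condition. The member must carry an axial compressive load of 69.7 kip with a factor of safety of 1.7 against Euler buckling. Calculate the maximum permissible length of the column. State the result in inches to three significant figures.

Inner diameter d_i = 2.08 − 2×0.19 = 1.700 in
I = π(d_o⁴ − d_i⁴)/64 = π(2.08⁴ − 1.700⁴)/64 = 0.5088 in⁴
Required critical load P_cr = n·P = 1.7 × 69.7 = 118.5 kip = 1.185×10^5 lb
From P_cr = π²EI/(K·L)²:  L = (1/K)·√(π²EI/P_cr) = (1/0.5)·√(π²×1.68×10^7×0.5088/1.185×10^5)
L = 53.4 in

L_max ≈ 53.4 in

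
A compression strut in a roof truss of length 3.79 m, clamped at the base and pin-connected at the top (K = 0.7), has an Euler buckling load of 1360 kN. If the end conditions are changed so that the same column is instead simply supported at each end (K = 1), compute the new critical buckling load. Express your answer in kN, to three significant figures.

P_cr ∝ 1/K², so P_cr,new = P_cr,old × (K_old/K_new)² = 1360 × (0.7/1)²
= 1360 × 0.4900 = 666 kN

P_cr ≈ 666 kN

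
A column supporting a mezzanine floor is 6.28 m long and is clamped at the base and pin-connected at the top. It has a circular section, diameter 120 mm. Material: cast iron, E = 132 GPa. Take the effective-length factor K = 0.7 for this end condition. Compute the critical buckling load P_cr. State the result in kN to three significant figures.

P_cr ≈ 686 kN

I = πd⁴/64 = π×120⁴/64 = 1.018×10^7 mm⁴
I = 1.018×10^7 mm⁴ = 1.018×10^-5 m⁴
Effective length L_e = K·L = 0.7 × 6.28 = 4.396 m
P_cr = π²EI / L_e² = π² × 132×10⁹ × 1.018×10^-5 / 4.396² = 6.862×10^5 N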